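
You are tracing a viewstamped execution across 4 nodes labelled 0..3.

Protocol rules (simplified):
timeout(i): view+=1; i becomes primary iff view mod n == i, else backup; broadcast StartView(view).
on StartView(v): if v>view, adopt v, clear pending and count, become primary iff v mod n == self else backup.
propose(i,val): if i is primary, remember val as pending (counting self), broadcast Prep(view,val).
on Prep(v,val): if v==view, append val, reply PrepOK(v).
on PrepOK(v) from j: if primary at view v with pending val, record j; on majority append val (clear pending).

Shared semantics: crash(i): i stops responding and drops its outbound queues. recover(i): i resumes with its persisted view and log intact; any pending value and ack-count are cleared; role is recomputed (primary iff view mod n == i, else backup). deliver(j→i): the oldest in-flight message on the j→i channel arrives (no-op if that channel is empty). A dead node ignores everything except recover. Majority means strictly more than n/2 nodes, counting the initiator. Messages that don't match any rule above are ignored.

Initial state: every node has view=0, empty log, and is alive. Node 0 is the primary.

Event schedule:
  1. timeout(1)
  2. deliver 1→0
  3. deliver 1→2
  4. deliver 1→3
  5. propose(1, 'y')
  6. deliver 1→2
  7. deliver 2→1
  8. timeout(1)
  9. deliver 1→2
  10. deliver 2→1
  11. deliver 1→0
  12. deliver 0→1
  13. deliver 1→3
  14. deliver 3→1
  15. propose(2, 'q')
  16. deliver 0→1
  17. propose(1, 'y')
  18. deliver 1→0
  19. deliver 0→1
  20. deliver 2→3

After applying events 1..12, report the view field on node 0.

1

after 1 — timeout(1): n1:prim/v1/[-]
after 2 — deliver 1→0: n0:back/v1/[-]
after 3 — deliver 1→2: n2:back/v1/[-]
after 4 — deliver 1→3: n3:back/v1/[-]
after 5 — propose(1,'y'): ·
after 6 — deliver 1→2: n2:back/v1/[y]
after 7 — deliver 2→1: ·
after 8 — timeout(1): n1:back/v2/[-]
after 9 — deliver 1→2: n2:prim/v2/[y]
after 10 — deliver 2→1: ·
after 11 — deliver 1→0: n0:back/v1/[y]
after 12 — deliver 0→1: ·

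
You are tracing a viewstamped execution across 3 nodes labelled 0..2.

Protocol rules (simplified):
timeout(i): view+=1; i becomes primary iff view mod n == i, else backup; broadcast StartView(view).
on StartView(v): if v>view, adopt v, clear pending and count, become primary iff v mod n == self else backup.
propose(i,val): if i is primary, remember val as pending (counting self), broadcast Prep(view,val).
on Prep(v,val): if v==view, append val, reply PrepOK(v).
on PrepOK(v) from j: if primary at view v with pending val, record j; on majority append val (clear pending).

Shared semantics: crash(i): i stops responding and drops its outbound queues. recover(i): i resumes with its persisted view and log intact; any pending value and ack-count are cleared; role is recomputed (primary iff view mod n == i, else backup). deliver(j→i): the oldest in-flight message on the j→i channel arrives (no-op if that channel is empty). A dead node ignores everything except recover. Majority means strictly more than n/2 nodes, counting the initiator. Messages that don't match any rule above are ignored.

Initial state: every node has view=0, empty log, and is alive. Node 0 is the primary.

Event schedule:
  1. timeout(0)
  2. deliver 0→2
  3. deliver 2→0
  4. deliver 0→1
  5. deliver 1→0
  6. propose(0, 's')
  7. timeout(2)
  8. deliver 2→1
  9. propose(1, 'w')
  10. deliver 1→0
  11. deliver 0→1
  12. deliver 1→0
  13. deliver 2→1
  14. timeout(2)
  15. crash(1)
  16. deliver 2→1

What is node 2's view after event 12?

2

after 1 — timeout(0): n0:back/v1/[-]
after 2 — deliver 0→2: n2:back/v1/[-]
after 3 — deliver 2→0: ·
after 4 — deliver 0→1: n1:prim/v1/[-]
after 5 — deliver 1→0: ·
after 6 — propose(0,'s'): ·
after 7 — timeout(2): n2:prim/v2/[-]
after 8 — deliver 2→1: n1:back/v2/[-]
after 9 — propose(1,'w'): ·
after 10 — deliver 1→0: ·
after 11 — deliver 0→1: ·
after 12 — deliver 1→0: ·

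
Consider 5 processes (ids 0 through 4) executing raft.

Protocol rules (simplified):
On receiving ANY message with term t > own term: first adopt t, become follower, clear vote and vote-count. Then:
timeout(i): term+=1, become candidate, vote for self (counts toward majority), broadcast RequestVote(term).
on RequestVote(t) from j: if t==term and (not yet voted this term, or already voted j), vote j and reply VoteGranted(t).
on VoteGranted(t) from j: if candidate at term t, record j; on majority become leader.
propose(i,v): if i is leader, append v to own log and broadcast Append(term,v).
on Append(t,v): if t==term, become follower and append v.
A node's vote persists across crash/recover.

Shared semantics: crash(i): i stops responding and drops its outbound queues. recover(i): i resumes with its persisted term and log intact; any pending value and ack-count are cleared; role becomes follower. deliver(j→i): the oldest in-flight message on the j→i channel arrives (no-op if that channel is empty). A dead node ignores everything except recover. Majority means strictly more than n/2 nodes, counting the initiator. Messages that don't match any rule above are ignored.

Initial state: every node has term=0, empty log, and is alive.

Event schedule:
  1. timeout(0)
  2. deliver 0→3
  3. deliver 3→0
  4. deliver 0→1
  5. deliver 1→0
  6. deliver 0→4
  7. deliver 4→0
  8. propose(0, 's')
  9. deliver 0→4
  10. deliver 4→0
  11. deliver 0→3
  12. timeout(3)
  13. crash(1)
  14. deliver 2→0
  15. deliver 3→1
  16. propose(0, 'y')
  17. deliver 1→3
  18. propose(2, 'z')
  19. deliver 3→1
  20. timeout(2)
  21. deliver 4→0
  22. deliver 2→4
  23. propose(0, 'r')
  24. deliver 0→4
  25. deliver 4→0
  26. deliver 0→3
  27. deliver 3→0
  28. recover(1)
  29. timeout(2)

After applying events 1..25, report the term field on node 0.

1

step 1 timeout(0): 0={cand,t=1,log=-}
step 2 deliver 0→3: 3={foll,t=1,log=-}
step 3 deliver 3→0: —
step 4 deliver 0→1: 1={foll,t=1,log=-}
step 5 deliver 1→0: 0={lead,t=1,log=-}
step 6 deliver 0→4: 4={foll,t=1,log=-}
step 7 deliver 4→0: —
step 8 propose(0,'s'): 0={lead,t=1,log=s}
step 9 deliver 0→4: 4={foll,t=1,log=s}
step 10 deliver 4→0: —
step 11 deliver 0→3: 3={foll,t=1,log=s}
step 12 timeout(3): 3={cand,t=2,log=s}
step 13 crash(1): 1={✗foll,t=1,log=-}
step 14 deliver 2→0: —
step 15 deliver 3→1: —
step 16 propose(0,'y'): 0={lead,t=1,log=s,y}
step 17 deliver 1→3: —
step 18 propose(2,'z'): —
step 19 deliver 3→1: —
step 20 timeout(2): 2={cand,t=1,log=-}
step 21 deliver 4→0: —
step 22 deliver 2→4: —
step 23 propose(0,'r'): 0={lead,t=1,log=s,y,r}
step 24 deliver 0→4: 4={foll,t=1,log=s,y}
step 25 deliver 4→0: —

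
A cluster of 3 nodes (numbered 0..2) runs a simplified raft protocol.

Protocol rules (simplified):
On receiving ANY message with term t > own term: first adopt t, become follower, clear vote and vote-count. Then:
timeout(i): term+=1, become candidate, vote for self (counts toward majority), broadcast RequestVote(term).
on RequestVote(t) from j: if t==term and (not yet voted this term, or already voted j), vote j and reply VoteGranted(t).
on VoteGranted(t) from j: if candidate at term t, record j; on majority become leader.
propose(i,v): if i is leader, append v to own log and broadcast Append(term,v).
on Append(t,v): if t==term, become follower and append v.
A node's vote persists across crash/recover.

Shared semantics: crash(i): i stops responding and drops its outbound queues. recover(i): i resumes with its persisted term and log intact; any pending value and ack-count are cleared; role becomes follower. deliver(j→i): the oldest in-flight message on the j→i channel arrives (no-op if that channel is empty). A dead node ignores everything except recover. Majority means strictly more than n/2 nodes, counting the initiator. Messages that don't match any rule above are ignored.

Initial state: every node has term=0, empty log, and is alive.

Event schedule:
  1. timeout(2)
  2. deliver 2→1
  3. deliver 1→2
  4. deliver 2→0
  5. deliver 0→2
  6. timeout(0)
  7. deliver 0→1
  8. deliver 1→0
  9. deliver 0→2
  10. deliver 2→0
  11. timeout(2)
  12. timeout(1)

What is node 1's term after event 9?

e1 timeout(2): 2[cand,t=1,-]
e2 deliver 2→1: 1[foll,t=1,-]
e3 deliver 1→2: 2[lead,t=1,-]
e4 deliver 2→0: 0[foll,t=1,-]
e5 deliver 0→2: ·
e6 timeout(0): 0[cand,t=2,-]
e7 deliver 0→1: 1[foll,t=2,-]
e8 deliver 1→0: 0[lead,t=2,-]
e9 deliver 0→2: 2[foll,t=2,-]

2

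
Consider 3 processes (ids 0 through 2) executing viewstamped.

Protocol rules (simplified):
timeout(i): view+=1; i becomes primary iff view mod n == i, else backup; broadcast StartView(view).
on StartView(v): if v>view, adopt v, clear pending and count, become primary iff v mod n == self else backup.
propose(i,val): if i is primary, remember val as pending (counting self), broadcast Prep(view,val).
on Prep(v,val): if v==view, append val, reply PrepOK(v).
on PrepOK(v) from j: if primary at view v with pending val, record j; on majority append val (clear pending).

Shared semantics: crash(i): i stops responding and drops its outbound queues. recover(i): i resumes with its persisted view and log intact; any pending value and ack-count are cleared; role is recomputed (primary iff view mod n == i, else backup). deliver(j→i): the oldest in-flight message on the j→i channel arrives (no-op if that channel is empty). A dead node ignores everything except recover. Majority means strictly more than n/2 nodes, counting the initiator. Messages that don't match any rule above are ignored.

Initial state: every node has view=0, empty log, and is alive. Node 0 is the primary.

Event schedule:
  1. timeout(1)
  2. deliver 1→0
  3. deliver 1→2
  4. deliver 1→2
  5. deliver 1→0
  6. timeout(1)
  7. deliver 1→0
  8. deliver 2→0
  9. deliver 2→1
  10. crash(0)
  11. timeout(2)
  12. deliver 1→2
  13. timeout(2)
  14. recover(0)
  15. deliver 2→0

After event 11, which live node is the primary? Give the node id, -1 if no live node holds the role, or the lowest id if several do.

1. timeout(1):  <1:prim v1 ->
2. deliver 1→0:  <0:back v1 ->
3. deliver 1→2:  <2:back v1 ->
4. deliver 1→2:  nop
5. deliver 1→0:  nop
6. timeout(1):  <1:back v2 ->
7. deliver 1→0:  <0:back v2 ->
8. deliver 2→0:  nop
9. deliver 2→1:  nop
10. crash(0):  <0:✗back v2 ->
11. timeout(2):  <2:prim v2 ->

2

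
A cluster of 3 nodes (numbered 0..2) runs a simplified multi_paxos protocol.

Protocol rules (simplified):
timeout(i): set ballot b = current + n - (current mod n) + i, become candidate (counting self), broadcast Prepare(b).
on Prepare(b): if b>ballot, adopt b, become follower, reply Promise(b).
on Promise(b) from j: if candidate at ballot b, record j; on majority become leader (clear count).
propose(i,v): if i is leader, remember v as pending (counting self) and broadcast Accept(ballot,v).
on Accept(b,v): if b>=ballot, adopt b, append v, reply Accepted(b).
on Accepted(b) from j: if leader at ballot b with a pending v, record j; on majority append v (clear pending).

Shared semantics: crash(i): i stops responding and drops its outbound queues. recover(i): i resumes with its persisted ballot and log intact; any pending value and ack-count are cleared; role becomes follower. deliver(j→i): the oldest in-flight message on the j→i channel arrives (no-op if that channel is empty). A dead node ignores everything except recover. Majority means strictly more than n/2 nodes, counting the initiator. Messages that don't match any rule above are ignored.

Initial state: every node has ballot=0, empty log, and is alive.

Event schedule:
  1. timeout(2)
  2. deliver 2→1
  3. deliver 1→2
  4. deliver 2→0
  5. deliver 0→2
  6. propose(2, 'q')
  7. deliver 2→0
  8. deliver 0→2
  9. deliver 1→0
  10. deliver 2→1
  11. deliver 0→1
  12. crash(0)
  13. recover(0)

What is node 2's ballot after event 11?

5

1. timeout(2):  <2:cand b5 ->
2. deliver 2→1:  <1:foll b5 ->
3. deliver 1→2:  <2:lead b5 ->
4. deliver 2→0:  <0:foll b5 ->
5. deliver 0→2:  nop
6. propose(2,'q'):  nop
7. deliver 2→0:  <0:foll b5 q>
8. deliver 0→2:  <2:lead b5 q>
9. deliver 1→0:  nop
10. deliver 2→1:  <1:foll b5 q>
11. deliver 0→1:  nop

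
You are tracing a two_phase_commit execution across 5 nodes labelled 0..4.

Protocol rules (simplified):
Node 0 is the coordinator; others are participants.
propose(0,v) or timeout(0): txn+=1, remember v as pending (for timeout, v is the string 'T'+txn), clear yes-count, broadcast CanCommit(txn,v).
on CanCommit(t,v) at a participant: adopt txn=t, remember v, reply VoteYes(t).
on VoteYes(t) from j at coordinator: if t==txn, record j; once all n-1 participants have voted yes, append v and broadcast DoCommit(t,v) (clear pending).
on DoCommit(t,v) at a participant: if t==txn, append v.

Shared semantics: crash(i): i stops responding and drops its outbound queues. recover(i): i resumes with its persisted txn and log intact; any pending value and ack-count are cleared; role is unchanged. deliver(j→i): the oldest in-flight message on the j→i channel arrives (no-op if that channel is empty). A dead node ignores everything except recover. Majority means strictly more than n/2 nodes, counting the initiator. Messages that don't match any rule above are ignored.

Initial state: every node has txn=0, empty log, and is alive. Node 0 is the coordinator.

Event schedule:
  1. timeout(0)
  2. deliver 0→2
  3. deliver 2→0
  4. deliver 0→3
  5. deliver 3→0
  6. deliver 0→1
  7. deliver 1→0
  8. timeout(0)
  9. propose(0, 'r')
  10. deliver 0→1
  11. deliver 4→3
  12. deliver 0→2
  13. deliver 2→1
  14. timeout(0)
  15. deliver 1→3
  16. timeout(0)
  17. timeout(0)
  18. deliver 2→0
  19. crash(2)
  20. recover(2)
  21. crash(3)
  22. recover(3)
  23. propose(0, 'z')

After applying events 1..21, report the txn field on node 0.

e1 timeout(0): 0[coor,t=1,-]
e2 deliver 0→2: 2[part,t=1,-]
e3 deliver 2→0: ·
e4 deliver 0→3: 3[part,t=1,-]
e5 deliver 3→0: ·
e6 deliver 0→1: 1[part,t=1,-]
e7 deliver 1→0: ·
e8 timeout(0): 0[coor,t=2,-]
e9 propose(0,'r'): 0[coor,t=3,-]
e10 deliver 0→1: 1[part,t=2,-]
e11 deliver 4→3: ·
e12 deliver 0→2: 2[part,t=2,-]
e13 deliver 2→1: ·
e14 timeout(0): 0[coor,t=4,-]
e15 deliver 1→3: ·
e16 timeout(0): 0[coor,t=5,-]
e17 timeout(0): 0[coor,t=6,-]
e18 deliver 2→0: ·
e19 crash(2): 2[✗part,t=2,-]
e20 recover(2): 2[part,t=2,-]
e21 crash(3): 3[✗part,t=1,-]

6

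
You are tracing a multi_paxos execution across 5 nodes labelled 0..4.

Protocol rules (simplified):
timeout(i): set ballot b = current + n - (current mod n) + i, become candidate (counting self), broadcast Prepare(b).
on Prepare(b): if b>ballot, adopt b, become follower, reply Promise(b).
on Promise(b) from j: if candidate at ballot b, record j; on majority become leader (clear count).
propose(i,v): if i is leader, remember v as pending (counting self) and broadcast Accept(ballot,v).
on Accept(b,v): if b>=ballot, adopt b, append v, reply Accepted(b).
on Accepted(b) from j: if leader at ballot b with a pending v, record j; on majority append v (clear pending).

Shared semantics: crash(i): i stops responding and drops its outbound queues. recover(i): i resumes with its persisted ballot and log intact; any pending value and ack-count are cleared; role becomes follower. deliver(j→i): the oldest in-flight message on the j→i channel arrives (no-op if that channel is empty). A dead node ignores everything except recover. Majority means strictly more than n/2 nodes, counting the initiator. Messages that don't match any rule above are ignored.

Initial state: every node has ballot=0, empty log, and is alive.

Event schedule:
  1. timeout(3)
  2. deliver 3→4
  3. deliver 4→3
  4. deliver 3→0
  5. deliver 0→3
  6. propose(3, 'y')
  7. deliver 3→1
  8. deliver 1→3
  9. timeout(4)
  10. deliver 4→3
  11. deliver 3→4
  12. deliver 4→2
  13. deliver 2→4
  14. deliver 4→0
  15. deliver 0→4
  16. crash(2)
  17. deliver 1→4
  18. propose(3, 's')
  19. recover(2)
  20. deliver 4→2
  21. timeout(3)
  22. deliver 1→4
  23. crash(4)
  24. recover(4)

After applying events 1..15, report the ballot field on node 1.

8

step 1 timeout(3): 3={cand,b=8,log=-}
step 2 deliver 3→4: 4={foll,b=8,log=-}
step 3 deliver 4→3: —
step 4 deliver 3→0: 0={foll,b=8,log=-}
step 5 deliver 0→3: 3={lead,b=8,log=-}
step 6 propose(3,'y'): —
step 7 deliver 3→1: 1={foll,b=8,log=-}
step 8 deliver 1→3: —
step 9 timeout(4): 4={cand,b=14,log=-}
step 10 deliver 4→3: 3={foll,b=14,log=-}
step 11 deliver 3→4: —
step 12 deliver 4→2: 2={foll,b=14,log=-}
step 13 deliver 2→4: —
step 14 deliver 4→0: 0={foll,b=14,log=-}
step 15 deliver 0→4: 4={lead,b=14,log=-}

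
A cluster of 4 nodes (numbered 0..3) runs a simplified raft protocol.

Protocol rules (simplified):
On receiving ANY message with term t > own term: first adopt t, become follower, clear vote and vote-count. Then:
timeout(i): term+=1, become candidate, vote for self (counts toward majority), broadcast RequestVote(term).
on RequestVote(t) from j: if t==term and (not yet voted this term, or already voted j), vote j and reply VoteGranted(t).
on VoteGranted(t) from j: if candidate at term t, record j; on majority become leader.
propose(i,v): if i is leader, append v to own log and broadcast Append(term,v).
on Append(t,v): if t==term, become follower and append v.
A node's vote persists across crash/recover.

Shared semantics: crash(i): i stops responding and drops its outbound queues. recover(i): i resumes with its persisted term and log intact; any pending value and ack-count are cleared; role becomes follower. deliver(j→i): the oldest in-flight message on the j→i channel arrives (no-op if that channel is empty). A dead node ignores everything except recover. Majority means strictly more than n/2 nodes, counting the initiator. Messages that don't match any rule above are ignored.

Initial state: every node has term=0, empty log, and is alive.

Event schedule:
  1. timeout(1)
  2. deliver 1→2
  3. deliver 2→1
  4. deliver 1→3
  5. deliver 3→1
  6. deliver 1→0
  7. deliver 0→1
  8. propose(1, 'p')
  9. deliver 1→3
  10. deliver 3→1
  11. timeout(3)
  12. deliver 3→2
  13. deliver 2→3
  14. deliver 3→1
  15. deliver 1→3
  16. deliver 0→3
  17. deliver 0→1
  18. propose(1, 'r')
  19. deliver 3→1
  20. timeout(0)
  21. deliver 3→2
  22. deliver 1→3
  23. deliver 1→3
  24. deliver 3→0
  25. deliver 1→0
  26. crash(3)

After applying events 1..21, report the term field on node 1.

2

[1] timeout(1) → N1(cand t1 [-])
[2] deliver 1→2 → N2(foll t1 [-])
[3] deliver 2→1 → ∅
[4] deliver 1→3 → N3(foll t1 [-])
[5] deliver 3→1 → N1(lead t1 [-])
[6] deliver 1→0 → N0(foll t1 [-])
[7] deliver 0→1 → ∅
[8] propose(1,'p') → N1(lead t1 [p])
[9] deliver 1→3 → N3(foll t1 [p])
[10] deliver 3→1 → ∅
[11] timeout(3) → N3(cand t2 [p])
[12] deliver 3→2 → N2(foll t2 [-])
[13] deliver 2→3 → ∅
[14] deliver 3→1 → N1(foll t2 [p])
[15] deliver 1→3 → N3(lead t2 [p])
[16] deliver 0→3 → ∅
[17] deliver 0→1 → ∅
[18] propose(1,'r') → ∅
[19] deliver 3→1 → ∅
[20] timeout(0) → N0(cand t2 [-])
[21] deliver 3→2 → ∅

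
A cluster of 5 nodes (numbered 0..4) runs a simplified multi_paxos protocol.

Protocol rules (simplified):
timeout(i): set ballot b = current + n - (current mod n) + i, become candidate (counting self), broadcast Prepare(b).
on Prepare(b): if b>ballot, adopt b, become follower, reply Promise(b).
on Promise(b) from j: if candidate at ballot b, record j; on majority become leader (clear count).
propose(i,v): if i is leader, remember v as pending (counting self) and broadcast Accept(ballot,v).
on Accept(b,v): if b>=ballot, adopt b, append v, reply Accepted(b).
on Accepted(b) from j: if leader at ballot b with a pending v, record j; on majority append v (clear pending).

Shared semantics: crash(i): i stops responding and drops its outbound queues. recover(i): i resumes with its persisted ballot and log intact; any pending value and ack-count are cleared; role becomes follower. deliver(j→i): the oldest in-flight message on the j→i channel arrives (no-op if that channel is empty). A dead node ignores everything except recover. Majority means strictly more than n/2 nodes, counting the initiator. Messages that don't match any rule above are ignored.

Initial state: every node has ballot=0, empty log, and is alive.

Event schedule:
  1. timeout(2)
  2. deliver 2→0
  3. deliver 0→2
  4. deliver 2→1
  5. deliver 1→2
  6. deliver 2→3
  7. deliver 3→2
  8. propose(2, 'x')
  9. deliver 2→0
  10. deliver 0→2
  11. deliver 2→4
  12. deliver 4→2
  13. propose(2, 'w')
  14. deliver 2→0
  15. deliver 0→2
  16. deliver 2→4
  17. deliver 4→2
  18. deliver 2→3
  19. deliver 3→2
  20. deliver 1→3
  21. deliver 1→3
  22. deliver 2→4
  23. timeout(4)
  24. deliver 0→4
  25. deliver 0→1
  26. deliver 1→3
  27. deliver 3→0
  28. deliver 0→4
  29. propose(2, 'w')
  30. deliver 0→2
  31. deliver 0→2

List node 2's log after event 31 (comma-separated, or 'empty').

w

step 1 timeout(2): 2={cand,b=7,log=-}
step 2 deliver 2→0: 0={foll,b=7,log=-}
step 3 deliver 0→2: —
step 4 deliver 2→1: 1={foll,b=7,log=-}
step 5 deliver 1→2: 2={lead,b=7,log=-}
step 6 deliver 2→3: 3={foll,b=7,log=-}
step 7 deliver 3→2: —
step 8 propose(2,'x'): —
step 9 deliver 2→0: 0={foll,b=7,log=x}
step 10 deliver 0→2: —
step 11 deliver 2→4: 4={foll,b=7,log=-}
step 12 deliver 4→2: —
step 13 propose(2,'w'): —
step 14 deliver 2→0: 0={foll,b=7,log=x,w}
step 15 deliver 0→2: —
step 16 deliver 2→4: 4={foll,b=7,log=x}
step 17 deliver 4→2: 2={lead,b=7,log=w}
step 18 deliver 2→3: 3={foll,b=7,log=x}
step 19 deliver 3→2: —
step 20 deliver 1→3: —
step 21 deliver 1→3: —
step 22 deliver 2→4: 4={foll,b=7,log=x,w}
step 23 timeout(4): 4={cand,b=14,log=x,w}
step 24 deliver 0→4: —
step 25 deliver 0→1: —
step 26 deliver 1→3: —
step 27 deliver 3→0: —
step 28 deliver 0→4: —
step 29 propose(2,'w'): —
step 30 deliver 0→2: —
step 31 deliver 0→2: —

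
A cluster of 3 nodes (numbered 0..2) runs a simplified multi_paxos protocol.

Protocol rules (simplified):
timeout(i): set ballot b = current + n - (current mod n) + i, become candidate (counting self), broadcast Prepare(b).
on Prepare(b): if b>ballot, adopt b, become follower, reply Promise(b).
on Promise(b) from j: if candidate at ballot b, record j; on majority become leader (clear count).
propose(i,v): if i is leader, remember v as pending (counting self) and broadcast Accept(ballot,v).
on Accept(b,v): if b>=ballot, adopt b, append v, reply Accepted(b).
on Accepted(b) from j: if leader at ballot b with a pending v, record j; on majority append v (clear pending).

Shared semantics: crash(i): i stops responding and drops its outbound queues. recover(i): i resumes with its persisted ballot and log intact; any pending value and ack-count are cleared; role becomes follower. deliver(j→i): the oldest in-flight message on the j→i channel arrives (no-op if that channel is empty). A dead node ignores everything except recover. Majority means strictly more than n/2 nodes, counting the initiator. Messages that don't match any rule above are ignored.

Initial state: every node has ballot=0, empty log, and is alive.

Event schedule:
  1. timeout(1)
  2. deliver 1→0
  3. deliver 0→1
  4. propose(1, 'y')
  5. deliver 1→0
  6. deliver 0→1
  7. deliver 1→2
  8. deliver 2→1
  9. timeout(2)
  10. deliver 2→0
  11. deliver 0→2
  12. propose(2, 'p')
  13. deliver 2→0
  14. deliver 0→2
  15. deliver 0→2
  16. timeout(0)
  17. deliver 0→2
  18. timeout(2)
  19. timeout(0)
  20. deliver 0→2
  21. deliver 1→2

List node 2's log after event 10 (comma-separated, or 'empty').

[1] timeout(1) → N1(cand b4 [-])
[2] deliver 1→0 → N0(foll b4 [-])
[3] deliver 0→1 → N1(lead b4 [-])
[4] propose(1,'y') → ∅
[5] deliver 1→0 → N0(foll b4 [y])
[6] deliver 0→1 → N1(lead b4 [y])
[7] deliver 1→2 → N2(foll b4 [-])
[8] deliver 2→1 → ∅
[9] timeout(2) → N2(cand b8 [-])
[10] deliver 2→0 → N0(foll b8 [y])

empty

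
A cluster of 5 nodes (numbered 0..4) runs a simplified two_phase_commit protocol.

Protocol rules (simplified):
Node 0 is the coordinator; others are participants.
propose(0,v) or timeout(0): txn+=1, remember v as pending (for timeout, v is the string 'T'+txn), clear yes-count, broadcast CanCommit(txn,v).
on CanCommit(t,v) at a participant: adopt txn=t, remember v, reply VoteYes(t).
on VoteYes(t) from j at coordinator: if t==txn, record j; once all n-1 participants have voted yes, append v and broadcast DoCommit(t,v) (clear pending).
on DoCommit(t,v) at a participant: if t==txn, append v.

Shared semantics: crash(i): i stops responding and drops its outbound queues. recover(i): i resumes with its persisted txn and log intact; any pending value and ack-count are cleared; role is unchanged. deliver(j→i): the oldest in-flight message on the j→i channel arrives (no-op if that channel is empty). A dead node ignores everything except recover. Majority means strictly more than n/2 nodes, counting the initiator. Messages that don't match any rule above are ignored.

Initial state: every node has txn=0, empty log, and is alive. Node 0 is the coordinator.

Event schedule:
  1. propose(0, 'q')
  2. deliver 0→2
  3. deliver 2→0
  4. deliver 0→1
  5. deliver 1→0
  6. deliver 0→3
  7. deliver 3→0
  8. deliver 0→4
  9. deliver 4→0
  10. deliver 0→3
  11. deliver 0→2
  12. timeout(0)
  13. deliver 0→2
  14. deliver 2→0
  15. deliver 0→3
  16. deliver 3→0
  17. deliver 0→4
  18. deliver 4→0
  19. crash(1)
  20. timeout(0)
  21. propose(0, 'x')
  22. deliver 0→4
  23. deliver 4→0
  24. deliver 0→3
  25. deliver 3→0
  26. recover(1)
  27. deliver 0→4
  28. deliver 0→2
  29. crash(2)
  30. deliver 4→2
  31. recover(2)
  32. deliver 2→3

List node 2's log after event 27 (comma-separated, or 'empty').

step 1 propose(0,'q'): 0={coor,t=1,log=-}
step 2 deliver 0→2: 2={part,t=1,log=-}
step 3 deliver 2→0: —
step 4 deliver 0→1: 1={part,t=1,log=-}
step 5 deliver 1→0: —
step 6 deliver 0→3: 3={part,t=1,log=-}
step 7 deliver 3→0: —
step 8 deliver 0→4: 4={part,t=1,log=-}
step 9 deliver 4→0: 0={coor,t=1,log=q}
step 10 deliver 0→3: 3={part,t=1,log=q}
step 11 deliver 0→2: 2={part,t=1,log=q}
step 12 timeout(0): 0={coor,t=2,log=q}
step 13 deliver 0→2: 2={part,t=2,log=q}
step 14 deliver 2→0: —
step 15 deliver 0→3: 3={part,t=2,log=q}
step 16 deliver 3→0: —
step 17 deliver 0→4: 4={part,t=1,log=q}
step 18 deliver 4→0: —
step 19 crash(1): 1={✗part,t=1,log=-}
step 20 timeout(0): 0={coor,t=3,log=q}
step 21 propose(0,'x'): 0={coor,t=4,log=q}
step 22 deliver 0→4: 4={part,t=2,log=q}
step 23 deliver 4→0: —
step 24 deliver 0→3: 3={part,t=3,log=q}
step 25 deliver 3→0: —
step 26 recover(1): 1={part,t=1,log=-}
step 27 deliver 0→4: 4={part,t=3,log=q}

q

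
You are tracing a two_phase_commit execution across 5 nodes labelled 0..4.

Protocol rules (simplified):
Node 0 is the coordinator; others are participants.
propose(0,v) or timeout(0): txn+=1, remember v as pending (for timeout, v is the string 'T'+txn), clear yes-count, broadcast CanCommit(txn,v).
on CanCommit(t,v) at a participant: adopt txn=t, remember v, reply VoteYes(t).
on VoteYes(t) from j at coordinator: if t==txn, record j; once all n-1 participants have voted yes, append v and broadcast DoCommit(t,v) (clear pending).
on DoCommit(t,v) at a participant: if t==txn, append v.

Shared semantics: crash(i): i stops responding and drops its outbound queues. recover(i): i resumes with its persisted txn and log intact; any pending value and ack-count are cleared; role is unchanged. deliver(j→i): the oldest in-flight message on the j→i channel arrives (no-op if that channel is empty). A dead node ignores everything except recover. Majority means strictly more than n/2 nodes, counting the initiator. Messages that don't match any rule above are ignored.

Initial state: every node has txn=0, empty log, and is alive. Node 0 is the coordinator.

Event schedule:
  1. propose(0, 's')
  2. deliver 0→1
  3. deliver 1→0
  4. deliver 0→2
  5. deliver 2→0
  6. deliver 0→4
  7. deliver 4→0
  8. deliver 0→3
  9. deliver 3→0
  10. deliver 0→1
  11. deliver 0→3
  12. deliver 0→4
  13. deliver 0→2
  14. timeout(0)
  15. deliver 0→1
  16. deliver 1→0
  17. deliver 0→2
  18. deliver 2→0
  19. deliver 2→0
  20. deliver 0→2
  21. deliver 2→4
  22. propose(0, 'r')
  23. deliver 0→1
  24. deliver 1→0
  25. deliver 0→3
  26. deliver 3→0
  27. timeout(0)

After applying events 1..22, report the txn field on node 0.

e1 propose(0,'s'): 0[coor,t=1,-]
e2 deliver 0→1: 1[part,t=1,-]
e3 deliver 1→0: ·
e4 deliver 0→2: 2[part,t=1,-]
e5 deliver 2→0: ·
e6 deliver 0→4: 4[part,t=1,-]
e7 deliver 4→0: ·
e8 deliver 0→3: 3[part,t=1,-]
e9 deliver 3→0: 0[coor,t=1,s]
e10 deliver 0→1: 1[part,t=1,s]
e11 deliver 0→3: 3[part,t=1,s]
e12 deliver 0→4: 4[part,t=1,s]
e13 deliver 0→2: 2[part,t=1,s]
e14 timeout(0): 0[coor,t=2,s]
e15 deliver 0→1: 1[part,t=2,s]
e16 deliver 1→0: ·
e17 deliver 0→2: 2[part,t=2,s]
e18 deliver 2→0: ·
e19 deliver 2→0: ·
e20 deliver 0→2: ·
e21 deliver 2→4: ·
e22 propose(0,'r'): 0[coor,t=3,s]

3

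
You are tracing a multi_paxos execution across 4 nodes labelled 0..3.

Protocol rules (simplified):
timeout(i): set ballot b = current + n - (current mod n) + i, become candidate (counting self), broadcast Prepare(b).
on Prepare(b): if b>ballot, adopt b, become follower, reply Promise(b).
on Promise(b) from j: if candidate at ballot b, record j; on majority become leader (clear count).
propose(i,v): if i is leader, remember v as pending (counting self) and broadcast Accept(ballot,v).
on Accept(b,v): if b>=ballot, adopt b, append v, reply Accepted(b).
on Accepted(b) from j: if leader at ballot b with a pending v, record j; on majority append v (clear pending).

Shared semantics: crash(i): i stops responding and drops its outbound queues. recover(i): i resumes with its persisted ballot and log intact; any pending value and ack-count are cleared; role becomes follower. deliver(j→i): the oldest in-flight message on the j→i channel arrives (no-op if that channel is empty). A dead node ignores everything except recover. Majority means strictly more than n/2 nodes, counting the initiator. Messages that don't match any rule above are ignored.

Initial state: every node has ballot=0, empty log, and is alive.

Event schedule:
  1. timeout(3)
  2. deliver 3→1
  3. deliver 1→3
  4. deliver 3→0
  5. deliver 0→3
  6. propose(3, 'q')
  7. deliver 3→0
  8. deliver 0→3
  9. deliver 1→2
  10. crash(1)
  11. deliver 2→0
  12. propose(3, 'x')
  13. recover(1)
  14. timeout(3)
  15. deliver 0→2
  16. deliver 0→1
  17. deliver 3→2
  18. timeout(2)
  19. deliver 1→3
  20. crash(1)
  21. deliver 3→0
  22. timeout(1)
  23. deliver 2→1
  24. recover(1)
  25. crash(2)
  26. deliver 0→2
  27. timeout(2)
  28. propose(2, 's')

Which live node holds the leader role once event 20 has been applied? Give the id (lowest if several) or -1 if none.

e1 timeout(3): 3[cand,b=7,-]
e2 deliver 3→1: 1[foll,b=7,-]
e3 deliver 1→3: ·
e4 deliver 3→0: 0[foll,b=7,-]
e5 deliver 0→3: 3[lead,b=7,-]
e6 propose(3,'q'): ·
e7 deliver 3→0: 0[foll,b=7,q]
e8 deliver 0→3: ·
e9 deliver 1→2: ·
e10 crash(1): 1[✗foll,b=7,-]
e11 deliver 2→0: ·
e12 propose(3,'x'): ·
e13 recover(1): 1[foll,b=7,-]
e14 timeout(3): 3[cand,b=11,-]
e15 deliver 0→2: ·
e16 deliver 0→1: ·
e17 deliver 3→2: 2[foll,b=7,-]
e18 timeout(2): 2[cand,b=10,-]
e19 deliver 1→3: ·
e20 crash(1): 1[✗foll,b=7,-]

-1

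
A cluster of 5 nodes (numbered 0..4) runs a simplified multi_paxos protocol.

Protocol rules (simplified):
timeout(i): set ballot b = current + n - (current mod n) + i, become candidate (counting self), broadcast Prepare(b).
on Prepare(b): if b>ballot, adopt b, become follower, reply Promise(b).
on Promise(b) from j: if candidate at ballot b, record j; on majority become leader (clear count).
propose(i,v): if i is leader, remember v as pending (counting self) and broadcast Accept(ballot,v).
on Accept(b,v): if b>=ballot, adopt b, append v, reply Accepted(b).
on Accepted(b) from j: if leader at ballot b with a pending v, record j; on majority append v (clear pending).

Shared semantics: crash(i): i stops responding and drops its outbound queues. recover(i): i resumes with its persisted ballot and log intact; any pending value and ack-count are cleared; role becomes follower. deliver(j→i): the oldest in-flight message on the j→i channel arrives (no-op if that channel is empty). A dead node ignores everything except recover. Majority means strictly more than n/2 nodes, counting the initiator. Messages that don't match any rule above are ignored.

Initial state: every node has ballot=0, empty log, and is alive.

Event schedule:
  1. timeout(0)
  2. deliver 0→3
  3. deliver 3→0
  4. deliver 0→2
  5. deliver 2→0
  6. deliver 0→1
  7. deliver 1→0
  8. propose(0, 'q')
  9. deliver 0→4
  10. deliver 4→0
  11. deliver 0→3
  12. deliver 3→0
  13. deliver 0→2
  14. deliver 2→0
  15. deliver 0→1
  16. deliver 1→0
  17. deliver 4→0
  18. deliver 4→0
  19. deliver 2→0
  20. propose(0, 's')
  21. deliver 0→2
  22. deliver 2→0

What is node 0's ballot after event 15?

5

after 1 — timeout(0): n0:cand/b5/[-]
after 2 — deliver 0→3: n3:foll/b5/[-]
after 3 — deliver 3→0: ·
after 4 — deliver 0→2: n2:foll/b5/[-]
after 5 — deliver 2→0: n0:lead/b5/[-]
after 6 — deliver 0→1: n1:foll/b5/[-]
after 7 — deliver 1→0: ·
after 8 — propose(0,'q'): ·
after 9 — deliver 0→4: n4:foll/b5/[-]
after 10 — deliver 4→0: ·
after 11 — deliver 0→3: n3:foll/b5/[q]
after 12 — deliver 3→0: ·
after 13 — deliver 0→2: n2:foll/b5/[q]
after 14 — deliver 2→0: n0:lead/b5/[q]
after 15 — deliver 0→1: n1:foll/b5/[q]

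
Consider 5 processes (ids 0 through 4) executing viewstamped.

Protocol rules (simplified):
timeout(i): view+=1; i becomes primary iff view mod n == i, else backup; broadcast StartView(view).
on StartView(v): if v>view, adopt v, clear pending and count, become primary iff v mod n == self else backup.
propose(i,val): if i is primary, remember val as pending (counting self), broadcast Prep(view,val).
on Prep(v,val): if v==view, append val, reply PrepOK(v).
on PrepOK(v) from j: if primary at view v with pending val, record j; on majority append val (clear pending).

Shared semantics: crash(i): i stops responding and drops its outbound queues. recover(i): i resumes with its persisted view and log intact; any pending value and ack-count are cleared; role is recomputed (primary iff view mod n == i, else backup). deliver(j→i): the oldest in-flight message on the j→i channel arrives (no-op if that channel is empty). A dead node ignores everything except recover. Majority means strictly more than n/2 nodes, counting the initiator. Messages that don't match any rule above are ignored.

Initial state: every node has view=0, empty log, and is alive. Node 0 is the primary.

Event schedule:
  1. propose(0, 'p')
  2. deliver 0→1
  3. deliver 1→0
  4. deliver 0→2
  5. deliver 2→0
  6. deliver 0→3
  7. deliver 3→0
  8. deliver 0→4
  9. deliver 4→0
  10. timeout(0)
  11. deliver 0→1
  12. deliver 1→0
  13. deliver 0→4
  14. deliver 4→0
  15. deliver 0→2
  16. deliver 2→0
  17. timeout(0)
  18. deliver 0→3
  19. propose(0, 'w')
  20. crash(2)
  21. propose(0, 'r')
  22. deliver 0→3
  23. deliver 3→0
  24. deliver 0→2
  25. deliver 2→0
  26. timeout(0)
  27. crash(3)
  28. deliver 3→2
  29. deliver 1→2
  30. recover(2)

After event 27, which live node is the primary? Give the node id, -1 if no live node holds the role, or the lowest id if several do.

1

e1 propose(0,'p'): ·
e2 deliver 0→1: 1[back,v=0,p]
e3 deliver 1→0: ·
e4 deliver 0→2: 2[back,v=0,p]
e5 deliver 2→0: 0[prim,v=0,p]
e6 deliver 0→3: 3[back,v=0,p]
e7 deliver 3→0: ·
e8 deliver 0→4: 4[back,v=0,p]
e9 deliver 4→0: ·
e10 timeout(0): 0[back,v=1,p]
e11 deliver 0→1: 1[prim,v=1,p]
e12 deliver 1→0: ·
e13 deliver 0→4: 4[back,v=1,p]
e14 deliver 4→0: ·
e15 deliver 0→2: 2[back,v=1,p]
e16 deliver 2→0: ·
e17 timeout(0): 0[back,v=2,p]
e18 deliver 0→3: 3[back,v=1,p]
e19 propose(0,'w'): ·
e20 crash(2): 2[✗back,v=1,p]
e21 propose(0,'r'): ·
e22 deliver 0→3: 3[back,v=2,p]
e23 deliver 3→0: ·
e24 deliver 0→2: ·
e25 deliver 2→0: ·
e26 timeout(0): 0[back,v=3,p]
e27 crash(3): 3[✗back,v=2,p]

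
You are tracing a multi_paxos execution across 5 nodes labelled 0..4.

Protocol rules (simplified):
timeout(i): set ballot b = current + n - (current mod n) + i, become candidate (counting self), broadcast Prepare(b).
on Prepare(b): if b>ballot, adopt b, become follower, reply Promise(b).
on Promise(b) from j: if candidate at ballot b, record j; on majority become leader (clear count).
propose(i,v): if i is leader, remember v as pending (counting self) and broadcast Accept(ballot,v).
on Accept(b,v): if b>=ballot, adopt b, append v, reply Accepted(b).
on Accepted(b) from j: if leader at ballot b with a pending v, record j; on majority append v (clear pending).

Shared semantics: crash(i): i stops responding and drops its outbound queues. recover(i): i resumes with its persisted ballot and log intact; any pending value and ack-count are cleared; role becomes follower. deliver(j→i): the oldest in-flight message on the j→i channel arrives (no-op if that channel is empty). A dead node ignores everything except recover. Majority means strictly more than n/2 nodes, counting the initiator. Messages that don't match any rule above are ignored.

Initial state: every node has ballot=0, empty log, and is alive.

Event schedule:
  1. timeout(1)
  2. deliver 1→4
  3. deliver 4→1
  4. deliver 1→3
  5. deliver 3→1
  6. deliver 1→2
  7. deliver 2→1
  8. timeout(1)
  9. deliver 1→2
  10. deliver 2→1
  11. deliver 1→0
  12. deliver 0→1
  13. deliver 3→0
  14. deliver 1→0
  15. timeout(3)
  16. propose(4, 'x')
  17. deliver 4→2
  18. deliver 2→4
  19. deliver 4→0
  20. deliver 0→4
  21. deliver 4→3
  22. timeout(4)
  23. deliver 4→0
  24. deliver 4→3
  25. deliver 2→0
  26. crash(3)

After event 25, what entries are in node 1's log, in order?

[1] timeout(1) → N1(cand b6 [-])
[2] deliver 1→4 → N4(foll b6 [-])
[3] deliver 4→1 → ∅
[4] deliver 1→3 → N3(foll b6 [-])
[5] deliver 3→1 → N1(lead b6 [-])
[6] deliver 1→2 → N2(foll b6 [-])
[7] deliver 2→1 → ∅
[8] timeout(1) → N1(cand b11 [-])
[9] deliver 1→2 → N2(foll b11 [-])
[10] deliver 2→1 → ∅
[11] deliver 1→0 → N0(foll b6 [-])
[12] deliver 0→1 → ∅
[13] deliver 3→0 → ∅
[14] deliver 1→0 → N0(foll b11 [-])
[15] timeout(3) → N3(cand b13 [-])
[16] propose(4,'x') → ∅
[17] deliver 4→2 → ∅
[18] deliver 2→4 → ∅
[19] deliver 4→0 → ∅
[20] deliver 0→4 → ∅
[21] deliver 4→3 → ∅
[22] timeout(4) → N4(cand b14 [-])
[23] deliver 4→0 → N0(foll b14 [-])
[24] deliver 4→3 → N3(foll b14 [-])
[25] deliver 2→0 → ∅

empty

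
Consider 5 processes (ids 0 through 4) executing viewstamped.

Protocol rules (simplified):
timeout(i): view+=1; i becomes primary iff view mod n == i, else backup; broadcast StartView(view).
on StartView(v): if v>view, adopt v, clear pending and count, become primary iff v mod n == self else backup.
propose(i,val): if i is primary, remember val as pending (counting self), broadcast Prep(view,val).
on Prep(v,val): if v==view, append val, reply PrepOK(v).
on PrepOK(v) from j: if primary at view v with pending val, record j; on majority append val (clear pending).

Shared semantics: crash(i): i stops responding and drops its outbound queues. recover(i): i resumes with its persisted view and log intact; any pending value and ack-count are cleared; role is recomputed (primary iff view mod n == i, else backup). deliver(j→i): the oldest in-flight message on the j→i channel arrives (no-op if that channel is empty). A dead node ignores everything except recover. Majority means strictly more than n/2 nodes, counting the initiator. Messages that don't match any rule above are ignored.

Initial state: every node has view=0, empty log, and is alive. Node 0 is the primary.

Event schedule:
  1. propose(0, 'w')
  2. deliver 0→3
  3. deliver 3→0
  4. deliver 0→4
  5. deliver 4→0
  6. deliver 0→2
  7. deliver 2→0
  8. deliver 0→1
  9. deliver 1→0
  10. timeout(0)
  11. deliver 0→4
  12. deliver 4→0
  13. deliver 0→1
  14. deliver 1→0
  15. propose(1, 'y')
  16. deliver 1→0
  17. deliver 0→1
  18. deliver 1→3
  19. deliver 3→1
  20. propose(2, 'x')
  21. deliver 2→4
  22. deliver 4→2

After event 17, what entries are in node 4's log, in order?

w

after 1 — propose(0,'w'): ·
after 2 — deliver 0→3: n3:back/v0/[w]
after 3 — deliver 3→0: ·
after 4 — deliver 0→4: n4:back/v0/[w]
after 5 — deliver 4→0: n0:prim/v0/[w]
after 6 — deliver 0→2: n2:back/v0/[w]
after 7 — deliver 2→0: ·
after 8 — deliver 0→1: n1:back/v0/[w]
after 9 — deliver 1→0: ·
after 10 — timeout(0): n0:back/v1/[w]
after 11 — deliver 0→4: n4:back/v1/[w]
after 12 — deliver 4→0: ·
after 13 — deliver 0→1: n1:prim/v1/[w]
after 14 — deliver 1→0: ·
after 15 — propose(1,'y'): ·
after 16 — deliver 1→0: n0:back/v1/[w,y]
after 17 — deliver 0→1: ·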